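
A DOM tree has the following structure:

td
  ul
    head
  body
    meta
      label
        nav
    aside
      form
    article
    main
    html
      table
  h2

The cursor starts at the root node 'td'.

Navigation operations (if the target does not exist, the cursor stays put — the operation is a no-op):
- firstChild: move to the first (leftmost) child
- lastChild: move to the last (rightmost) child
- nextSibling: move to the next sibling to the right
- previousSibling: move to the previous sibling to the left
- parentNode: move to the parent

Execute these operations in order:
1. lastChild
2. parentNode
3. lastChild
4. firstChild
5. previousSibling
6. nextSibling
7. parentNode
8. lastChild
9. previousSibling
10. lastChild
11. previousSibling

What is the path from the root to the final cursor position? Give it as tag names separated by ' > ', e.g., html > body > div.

Answer: td > body > main

Derivation:
After 1 (lastChild): h2
After 2 (parentNode): td
After 3 (lastChild): h2
After 4 (firstChild): h2 (no-op, stayed)
After 5 (previousSibling): body
After 6 (nextSibling): h2
After 7 (parentNode): td
After 8 (lastChild): h2
After 9 (previousSibling): body
After 10 (lastChild): html
After 11 (previousSibling): main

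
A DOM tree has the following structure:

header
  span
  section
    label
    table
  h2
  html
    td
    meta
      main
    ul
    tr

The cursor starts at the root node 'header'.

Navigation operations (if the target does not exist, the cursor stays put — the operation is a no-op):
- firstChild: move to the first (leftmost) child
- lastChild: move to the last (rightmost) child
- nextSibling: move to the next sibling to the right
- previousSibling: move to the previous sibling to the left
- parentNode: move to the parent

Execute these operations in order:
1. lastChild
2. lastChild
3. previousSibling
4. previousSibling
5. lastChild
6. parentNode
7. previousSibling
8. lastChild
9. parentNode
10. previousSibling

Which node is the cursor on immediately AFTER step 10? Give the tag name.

Answer: h2

Derivation:
After 1 (lastChild): html
After 2 (lastChild): tr
After 3 (previousSibling): ul
After 4 (previousSibling): meta
After 5 (lastChild): main
After 6 (parentNode): meta
After 7 (previousSibling): td
After 8 (lastChild): td (no-op, stayed)
After 9 (parentNode): html
After 10 (previousSibling): h2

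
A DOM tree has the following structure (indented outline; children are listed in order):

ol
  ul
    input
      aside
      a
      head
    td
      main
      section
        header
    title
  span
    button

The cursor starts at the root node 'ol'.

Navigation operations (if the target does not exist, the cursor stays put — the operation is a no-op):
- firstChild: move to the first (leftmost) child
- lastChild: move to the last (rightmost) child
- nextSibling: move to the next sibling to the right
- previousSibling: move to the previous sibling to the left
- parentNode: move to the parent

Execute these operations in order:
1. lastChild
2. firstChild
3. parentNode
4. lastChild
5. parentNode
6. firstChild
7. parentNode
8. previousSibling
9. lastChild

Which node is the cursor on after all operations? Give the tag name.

After 1 (lastChild): span
After 2 (firstChild): button
After 3 (parentNode): span
After 4 (lastChild): button
After 5 (parentNode): span
After 6 (firstChild): button
After 7 (parentNode): span
After 8 (previousSibling): ul
After 9 (lastChild): title

Answer: title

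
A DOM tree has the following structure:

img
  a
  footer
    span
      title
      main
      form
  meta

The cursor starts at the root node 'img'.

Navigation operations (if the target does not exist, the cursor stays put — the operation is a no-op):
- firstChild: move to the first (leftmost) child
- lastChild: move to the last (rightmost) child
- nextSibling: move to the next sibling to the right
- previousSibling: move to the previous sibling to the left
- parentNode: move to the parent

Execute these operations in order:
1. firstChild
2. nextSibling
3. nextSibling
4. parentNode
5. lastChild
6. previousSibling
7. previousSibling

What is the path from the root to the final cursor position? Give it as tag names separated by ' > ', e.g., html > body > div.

Answer: img > a

Derivation:
After 1 (firstChild): a
After 2 (nextSibling): footer
After 3 (nextSibling): meta
After 4 (parentNode): img
After 5 (lastChild): meta
After 6 (previousSibling): footer
After 7 (previousSibling): a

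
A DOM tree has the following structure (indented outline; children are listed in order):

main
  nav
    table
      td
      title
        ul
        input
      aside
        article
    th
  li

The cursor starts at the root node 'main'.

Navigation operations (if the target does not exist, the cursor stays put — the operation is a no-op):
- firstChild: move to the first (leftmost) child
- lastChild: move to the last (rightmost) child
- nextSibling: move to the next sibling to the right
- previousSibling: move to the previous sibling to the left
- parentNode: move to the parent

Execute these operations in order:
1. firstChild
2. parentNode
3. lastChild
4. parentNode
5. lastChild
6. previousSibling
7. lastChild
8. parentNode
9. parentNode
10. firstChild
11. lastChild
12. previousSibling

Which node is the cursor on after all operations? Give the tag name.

Answer: table

Derivation:
After 1 (firstChild): nav
After 2 (parentNode): main
After 3 (lastChild): li
After 4 (parentNode): main
After 5 (lastChild): li
After 6 (previousSibling): nav
After 7 (lastChild): th
After 8 (parentNode): nav
After 9 (parentNode): main
After 10 (firstChild): nav
After 11 (lastChild): th
After 12 (previousSibling): table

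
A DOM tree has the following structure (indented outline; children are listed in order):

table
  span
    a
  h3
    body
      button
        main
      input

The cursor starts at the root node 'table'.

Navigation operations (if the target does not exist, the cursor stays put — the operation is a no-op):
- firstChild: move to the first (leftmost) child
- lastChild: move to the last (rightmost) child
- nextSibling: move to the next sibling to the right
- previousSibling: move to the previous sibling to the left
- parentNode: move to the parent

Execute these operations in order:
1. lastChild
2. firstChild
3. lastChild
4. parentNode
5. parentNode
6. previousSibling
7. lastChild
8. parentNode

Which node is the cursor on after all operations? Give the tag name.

Answer: span

Derivation:
After 1 (lastChild): h3
After 2 (firstChild): body
After 3 (lastChild): input
After 4 (parentNode): body
After 5 (parentNode): h3
After 6 (previousSibling): span
After 7 (lastChild): a
After 8 (parentNode): span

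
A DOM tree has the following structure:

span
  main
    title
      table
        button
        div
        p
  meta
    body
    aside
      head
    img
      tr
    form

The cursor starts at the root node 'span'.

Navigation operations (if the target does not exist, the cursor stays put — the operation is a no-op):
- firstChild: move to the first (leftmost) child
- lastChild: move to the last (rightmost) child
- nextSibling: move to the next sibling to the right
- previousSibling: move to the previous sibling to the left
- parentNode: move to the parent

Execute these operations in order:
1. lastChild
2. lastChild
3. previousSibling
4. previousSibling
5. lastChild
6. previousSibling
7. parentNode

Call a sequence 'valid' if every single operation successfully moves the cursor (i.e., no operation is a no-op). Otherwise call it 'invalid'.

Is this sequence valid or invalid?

Answer: invalid

Derivation:
After 1 (lastChild): meta
After 2 (lastChild): form
After 3 (previousSibling): img
After 4 (previousSibling): aside
After 5 (lastChild): head
After 6 (previousSibling): head (no-op, stayed)
After 7 (parentNode): aside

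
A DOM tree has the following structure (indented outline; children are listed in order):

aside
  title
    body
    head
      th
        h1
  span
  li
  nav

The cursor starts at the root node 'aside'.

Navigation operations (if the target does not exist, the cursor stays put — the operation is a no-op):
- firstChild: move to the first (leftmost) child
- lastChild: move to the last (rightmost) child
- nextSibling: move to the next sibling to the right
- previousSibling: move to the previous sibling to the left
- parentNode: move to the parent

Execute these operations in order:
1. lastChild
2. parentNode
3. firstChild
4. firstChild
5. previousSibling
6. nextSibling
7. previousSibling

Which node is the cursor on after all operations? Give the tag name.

After 1 (lastChild): nav
After 2 (parentNode): aside
After 3 (firstChild): title
After 4 (firstChild): body
After 5 (previousSibling): body (no-op, stayed)
After 6 (nextSibling): head
After 7 (previousSibling): body

Answer: body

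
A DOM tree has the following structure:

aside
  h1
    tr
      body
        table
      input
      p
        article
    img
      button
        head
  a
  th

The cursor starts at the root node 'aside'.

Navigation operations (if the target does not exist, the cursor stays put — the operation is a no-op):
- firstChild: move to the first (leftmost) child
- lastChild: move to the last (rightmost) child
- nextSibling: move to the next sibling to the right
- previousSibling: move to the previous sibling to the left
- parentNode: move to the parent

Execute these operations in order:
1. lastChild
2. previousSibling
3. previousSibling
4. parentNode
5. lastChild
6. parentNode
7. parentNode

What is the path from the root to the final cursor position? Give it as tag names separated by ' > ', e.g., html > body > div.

Answer: aside

Derivation:
After 1 (lastChild): th
After 2 (previousSibling): a
After 3 (previousSibling): h1
After 4 (parentNode): aside
After 5 (lastChild): th
After 6 (parentNode): aside
After 7 (parentNode): aside (no-op, stayed)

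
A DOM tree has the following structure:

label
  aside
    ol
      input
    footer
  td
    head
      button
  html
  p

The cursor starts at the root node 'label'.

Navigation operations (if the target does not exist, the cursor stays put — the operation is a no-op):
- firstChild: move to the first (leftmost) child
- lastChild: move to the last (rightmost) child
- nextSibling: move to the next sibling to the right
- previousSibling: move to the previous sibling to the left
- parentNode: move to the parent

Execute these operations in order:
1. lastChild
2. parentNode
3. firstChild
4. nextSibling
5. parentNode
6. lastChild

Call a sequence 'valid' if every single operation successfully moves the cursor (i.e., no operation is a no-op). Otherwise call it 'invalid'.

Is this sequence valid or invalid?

After 1 (lastChild): p
After 2 (parentNode): label
After 3 (firstChild): aside
After 4 (nextSibling): td
After 5 (parentNode): label
After 6 (lastChild): p

Answer: valid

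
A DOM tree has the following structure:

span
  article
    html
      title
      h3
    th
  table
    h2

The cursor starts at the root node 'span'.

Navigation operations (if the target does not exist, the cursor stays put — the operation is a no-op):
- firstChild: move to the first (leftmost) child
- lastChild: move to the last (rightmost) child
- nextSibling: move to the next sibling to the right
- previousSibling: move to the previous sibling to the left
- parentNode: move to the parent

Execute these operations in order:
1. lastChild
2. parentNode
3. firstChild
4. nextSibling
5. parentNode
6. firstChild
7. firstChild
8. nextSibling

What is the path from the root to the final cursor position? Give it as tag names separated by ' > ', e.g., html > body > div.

After 1 (lastChild): table
After 2 (parentNode): span
After 3 (firstChild): article
After 4 (nextSibling): table
After 5 (parentNode): span
After 6 (firstChild): article
After 7 (firstChild): html
After 8 (nextSibling): th

Answer: span > article > th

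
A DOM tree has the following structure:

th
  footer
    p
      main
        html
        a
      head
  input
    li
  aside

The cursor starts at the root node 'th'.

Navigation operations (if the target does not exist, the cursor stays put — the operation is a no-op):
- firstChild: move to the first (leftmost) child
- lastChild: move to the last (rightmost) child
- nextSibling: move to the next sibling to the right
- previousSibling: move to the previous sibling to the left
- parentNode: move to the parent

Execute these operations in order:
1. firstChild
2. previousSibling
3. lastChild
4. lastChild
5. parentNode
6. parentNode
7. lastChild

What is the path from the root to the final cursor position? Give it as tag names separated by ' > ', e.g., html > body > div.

Answer: th > footer > p

Derivation:
After 1 (firstChild): footer
After 2 (previousSibling): footer (no-op, stayed)
After 3 (lastChild): p
After 4 (lastChild): head
After 5 (parentNode): p
After 6 (parentNode): footer
After 7 (lastChild): p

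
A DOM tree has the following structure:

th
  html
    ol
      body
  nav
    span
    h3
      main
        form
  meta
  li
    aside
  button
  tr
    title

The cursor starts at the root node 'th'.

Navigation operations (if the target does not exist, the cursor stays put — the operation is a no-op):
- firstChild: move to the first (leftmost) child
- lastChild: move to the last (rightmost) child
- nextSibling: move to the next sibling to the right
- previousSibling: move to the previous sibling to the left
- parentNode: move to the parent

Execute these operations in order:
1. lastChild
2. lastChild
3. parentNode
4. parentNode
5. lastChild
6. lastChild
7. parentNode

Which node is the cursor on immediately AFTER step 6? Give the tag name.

Answer: title

Derivation:
After 1 (lastChild): tr
After 2 (lastChild): title
After 3 (parentNode): tr
After 4 (parentNode): th
After 5 (lastChild): tr
After 6 (lastChild): title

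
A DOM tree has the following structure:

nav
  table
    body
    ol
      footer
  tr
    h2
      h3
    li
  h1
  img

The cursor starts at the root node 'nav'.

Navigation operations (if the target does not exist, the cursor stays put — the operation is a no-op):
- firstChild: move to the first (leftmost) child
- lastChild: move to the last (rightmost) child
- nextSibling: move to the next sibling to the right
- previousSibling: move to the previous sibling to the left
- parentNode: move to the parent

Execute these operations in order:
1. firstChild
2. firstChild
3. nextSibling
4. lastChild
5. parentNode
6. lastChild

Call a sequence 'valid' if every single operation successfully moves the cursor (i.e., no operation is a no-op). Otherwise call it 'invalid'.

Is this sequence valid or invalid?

After 1 (firstChild): table
After 2 (firstChild): body
After 3 (nextSibling): ol
After 4 (lastChild): footer
After 5 (parentNode): ol
After 6 (lastChild): footer

Answer: valid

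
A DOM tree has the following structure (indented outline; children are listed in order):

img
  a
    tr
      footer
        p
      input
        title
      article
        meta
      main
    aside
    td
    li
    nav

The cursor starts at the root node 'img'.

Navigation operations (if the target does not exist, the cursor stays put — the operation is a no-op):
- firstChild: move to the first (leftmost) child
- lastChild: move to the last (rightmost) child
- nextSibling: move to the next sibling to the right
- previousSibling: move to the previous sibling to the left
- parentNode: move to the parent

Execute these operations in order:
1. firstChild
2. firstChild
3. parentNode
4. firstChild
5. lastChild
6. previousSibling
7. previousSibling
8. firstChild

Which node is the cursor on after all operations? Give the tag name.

Answer: title

Derivation:
After 1 (firstChild): a
After 2 (firstChild): tr
After 3 (parentNode): a
After 4 (firstChild): tr
After 5 (lastChild): main
After 6 (previousSibling): article
After 7 (previousSibling): input
After 8 (firstChild): title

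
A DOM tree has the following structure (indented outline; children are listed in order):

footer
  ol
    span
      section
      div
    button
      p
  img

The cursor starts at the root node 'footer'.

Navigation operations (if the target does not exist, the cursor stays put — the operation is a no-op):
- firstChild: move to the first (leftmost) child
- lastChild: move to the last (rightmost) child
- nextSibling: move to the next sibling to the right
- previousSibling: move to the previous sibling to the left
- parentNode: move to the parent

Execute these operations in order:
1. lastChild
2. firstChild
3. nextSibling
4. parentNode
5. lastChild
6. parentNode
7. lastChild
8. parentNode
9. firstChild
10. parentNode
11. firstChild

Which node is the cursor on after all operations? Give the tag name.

After 1 (lastChild): img
After 2 (firstChild): img (no-op, stayed)
After 3 (nextSibling): img (no-op, stayed)
After 4 (parentNode): footer
After 5 (lastChild): img
After 6 (parentNode): footer
After 7 (lastChild): img
After 8 (parentNode): footer
After 9 (firstChild): ol
After 10 (parentNode): footer
After 11 (firstChild): ol

Answer: ol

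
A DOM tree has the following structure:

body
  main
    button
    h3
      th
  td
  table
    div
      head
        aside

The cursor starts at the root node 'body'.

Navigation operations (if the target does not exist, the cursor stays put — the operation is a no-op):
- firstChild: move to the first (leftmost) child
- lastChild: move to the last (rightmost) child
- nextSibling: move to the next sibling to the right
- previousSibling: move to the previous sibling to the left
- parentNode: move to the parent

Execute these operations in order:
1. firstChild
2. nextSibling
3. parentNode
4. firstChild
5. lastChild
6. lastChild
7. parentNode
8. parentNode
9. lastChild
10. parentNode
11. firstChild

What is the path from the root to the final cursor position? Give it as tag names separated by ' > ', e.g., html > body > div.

After 1 (firstChild): main
After 2 (nextSibling): td
After 3 (parentNode): body
After 4 (firstChild): main
After 5 (lastChild): h3
After 6 (lastChild): th
After 7 (parentNode): h3
After 8 (parentNode): main
After 9 (lastChild): h3
After 10 (parentNode): main
After 11 (firstChild): button

Answer: body > main > button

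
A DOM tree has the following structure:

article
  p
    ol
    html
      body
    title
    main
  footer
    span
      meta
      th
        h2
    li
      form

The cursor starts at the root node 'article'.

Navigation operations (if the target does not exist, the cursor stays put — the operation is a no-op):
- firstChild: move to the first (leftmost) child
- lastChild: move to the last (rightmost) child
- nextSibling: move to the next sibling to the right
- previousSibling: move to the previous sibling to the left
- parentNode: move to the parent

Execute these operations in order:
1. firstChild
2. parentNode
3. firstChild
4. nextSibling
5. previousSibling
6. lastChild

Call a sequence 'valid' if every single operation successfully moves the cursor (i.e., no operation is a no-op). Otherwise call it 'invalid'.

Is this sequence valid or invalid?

Answer: valid

Derivation:
After 1 (firstChild): p
After 2 (parentNode): article
After 3 (firstChild): p
After 4 (nextSibling): footer
After 5 (previousSibling): p
After 6 (lastChild): main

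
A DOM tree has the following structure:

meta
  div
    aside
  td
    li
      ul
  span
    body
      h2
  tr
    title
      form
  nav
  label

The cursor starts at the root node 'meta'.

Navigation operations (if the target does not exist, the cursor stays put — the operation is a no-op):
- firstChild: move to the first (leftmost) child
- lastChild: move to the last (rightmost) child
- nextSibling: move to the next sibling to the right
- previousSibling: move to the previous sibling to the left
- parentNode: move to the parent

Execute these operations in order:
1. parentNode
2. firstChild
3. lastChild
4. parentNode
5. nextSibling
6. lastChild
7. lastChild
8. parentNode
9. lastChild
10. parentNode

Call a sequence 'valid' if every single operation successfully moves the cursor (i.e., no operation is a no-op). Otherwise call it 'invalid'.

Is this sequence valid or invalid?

Answer: invalid

Derivation:
After 1 (parentNode): meta (no-op, stayed)
After 2 (firstChild): div
After 3 (lastChild): aside
After 4 (parentNode): div
After 5 (nextSibling): td
After 6 (lastChild): li
After 7 (lastChild): ul
After 8 (parentNode): li
After 9 (lastChild): ul
After 10 (parentNode): li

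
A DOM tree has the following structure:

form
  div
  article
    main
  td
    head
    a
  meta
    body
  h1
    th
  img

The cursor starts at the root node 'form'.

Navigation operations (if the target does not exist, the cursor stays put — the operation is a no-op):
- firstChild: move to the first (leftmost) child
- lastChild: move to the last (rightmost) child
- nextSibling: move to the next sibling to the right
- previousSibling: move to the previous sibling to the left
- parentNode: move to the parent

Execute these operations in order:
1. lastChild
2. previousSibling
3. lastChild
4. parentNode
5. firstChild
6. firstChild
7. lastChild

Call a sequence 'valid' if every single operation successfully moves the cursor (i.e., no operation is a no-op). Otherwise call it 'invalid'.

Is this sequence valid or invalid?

Answer: invalid

Derivation:
After 1 (lastChild): img
After 2 (previousSibling): h1
After 3 (lastChild): th
After 4 (parentNode): h1
After 5 (firstChild): th
After 6 (firstChild): th (no-op, stayed)
After 7 (lastChild): th (no-op, stayed)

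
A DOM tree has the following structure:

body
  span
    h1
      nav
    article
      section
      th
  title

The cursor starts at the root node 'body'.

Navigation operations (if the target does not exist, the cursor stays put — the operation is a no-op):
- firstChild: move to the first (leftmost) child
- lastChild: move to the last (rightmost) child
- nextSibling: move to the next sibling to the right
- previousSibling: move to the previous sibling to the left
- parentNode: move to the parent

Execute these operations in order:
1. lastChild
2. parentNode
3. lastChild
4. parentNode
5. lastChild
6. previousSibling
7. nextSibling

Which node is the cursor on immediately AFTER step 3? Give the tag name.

After 1 (lastChild): title
After 2 (parentNode): body
After 3 (lastChild): title

Answer: title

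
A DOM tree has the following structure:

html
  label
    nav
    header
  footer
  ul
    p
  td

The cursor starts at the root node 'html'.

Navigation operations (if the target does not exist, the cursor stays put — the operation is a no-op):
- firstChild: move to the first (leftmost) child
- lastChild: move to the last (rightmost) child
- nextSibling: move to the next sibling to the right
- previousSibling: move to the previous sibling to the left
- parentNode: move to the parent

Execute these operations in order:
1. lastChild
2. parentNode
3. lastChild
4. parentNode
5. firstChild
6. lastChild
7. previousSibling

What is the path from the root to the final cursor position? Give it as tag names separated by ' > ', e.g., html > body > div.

Answer: html > label > nav

Derivation:
After 1 (lastChild): td
After 2 (parentNode): html
After 3 (lastChild): td
After 4 (parentNode): html
After 5 (firstChild): label
After 6 (lastChild): header
After 7 (previousSibling): nav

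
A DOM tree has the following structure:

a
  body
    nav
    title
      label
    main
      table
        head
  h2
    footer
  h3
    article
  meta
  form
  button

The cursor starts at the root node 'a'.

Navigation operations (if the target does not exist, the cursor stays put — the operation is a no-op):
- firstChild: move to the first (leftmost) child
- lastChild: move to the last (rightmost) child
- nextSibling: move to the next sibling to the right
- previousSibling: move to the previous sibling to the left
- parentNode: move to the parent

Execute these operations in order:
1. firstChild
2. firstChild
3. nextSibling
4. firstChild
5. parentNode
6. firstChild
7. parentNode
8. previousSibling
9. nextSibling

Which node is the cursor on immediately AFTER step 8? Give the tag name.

Answer: nav

Derivation:
After 1 (firstChild): body
After 2 (firstChild): nav
After 3 (nextSibling): title
After 4 (firstChild): label
After 5 (parentNode): title
After 6 (firstChild): label
After 7 (parentNode): title
After 8 (previousSibling): nav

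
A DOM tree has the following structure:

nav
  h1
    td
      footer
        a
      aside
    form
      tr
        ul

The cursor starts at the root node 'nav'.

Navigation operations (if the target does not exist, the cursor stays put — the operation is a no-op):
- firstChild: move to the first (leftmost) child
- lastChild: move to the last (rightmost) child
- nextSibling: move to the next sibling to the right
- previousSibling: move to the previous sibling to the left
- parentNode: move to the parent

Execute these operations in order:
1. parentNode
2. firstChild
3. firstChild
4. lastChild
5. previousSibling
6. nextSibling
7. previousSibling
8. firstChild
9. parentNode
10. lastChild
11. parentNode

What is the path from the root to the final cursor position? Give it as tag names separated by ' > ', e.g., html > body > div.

Answer: nav > h1 > td > footer

Derivation:
After 1 (parentNode): nav (no-op, stayed)
After 2 (firstChild): h1
After 3 (firstChild): td
After 4 (lastChild): aside
After 5 (previousSibling): footer
After 6 (nextSibling): aside
After 7 (previousSibling): footer
After 8 (firstChild): a
After 9 (parentNode): footer
After 10 (lastChild): a
After 11 (parentNode): footer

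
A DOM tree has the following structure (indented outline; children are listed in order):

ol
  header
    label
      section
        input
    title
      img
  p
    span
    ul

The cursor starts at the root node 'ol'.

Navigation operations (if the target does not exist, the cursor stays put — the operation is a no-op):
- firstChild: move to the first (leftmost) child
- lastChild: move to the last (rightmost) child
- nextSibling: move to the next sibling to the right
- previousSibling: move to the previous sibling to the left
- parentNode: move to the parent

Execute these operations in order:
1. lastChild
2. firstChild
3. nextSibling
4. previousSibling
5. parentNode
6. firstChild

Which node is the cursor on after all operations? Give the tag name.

Answer: span

Derivation:
After 1 (lastChild): p
After 2 (firstChild): span
After 3 (nextSibling): ul
After 4 (previousSibling): span
After 5 (parentNode): p
After 6 (firstChild): span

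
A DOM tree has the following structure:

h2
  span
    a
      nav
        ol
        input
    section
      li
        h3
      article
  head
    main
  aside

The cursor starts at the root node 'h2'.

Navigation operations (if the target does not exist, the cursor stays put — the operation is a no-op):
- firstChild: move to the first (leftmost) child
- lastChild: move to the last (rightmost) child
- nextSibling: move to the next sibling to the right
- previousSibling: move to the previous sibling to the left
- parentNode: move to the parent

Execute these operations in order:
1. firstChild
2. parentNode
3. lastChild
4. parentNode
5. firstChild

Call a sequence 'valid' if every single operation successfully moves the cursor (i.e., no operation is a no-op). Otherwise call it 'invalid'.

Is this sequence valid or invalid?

After 1 (firstChild): span
After 2 (parentNode): h2
After 3 (lastChild): aside
After 4 (parentNode): h2
After 5 (firstChild): span

Answer: valid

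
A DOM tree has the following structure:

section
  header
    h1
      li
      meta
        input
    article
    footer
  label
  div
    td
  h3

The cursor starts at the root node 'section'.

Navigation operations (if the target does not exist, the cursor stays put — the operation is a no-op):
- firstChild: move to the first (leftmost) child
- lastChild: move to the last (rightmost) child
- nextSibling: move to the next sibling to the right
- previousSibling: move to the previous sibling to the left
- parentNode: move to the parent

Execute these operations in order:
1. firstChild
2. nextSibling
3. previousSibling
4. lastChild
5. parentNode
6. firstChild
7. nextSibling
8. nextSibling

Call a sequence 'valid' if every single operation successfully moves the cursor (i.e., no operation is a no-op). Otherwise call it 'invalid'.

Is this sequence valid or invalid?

After 1 (firstChild): header
After 2 (nextSibling): label
After 3 (previousSibling): header
After 4 (lastChild): footer
After 5 (parentNode): header
After 6 (firstChild): h1
After 7 (nextSibling): article
After 8 (nextSibling): footer

Answer: valid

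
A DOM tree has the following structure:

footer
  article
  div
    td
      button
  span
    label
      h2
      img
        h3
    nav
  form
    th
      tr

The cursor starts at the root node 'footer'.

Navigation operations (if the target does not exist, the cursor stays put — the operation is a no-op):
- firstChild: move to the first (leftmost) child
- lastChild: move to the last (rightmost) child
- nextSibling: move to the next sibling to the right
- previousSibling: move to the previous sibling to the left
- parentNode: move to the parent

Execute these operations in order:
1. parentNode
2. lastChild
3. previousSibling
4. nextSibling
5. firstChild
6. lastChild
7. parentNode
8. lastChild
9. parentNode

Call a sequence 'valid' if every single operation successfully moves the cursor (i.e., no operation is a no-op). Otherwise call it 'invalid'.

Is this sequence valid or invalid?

After 1 (parentNode): footer (no-op, stayed)
After 2 (lastChild): form
After 3 (previousSibling): span
After 4 (nextSibling): form
After 5 (firstChild): th
After 6 (lastChild): tr
After 7 (parentNode): th
After 8 (lastChild): tr
After 9 (parentNode): th

Answer: invalid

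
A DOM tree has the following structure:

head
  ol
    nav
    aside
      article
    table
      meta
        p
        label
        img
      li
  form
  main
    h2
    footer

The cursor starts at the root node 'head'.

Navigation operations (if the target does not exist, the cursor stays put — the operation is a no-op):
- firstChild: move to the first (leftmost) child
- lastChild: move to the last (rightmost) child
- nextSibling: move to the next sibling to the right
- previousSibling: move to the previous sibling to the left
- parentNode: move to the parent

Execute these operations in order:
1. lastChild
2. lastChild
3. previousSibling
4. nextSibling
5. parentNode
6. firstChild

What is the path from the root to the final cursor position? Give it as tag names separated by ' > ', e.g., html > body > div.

Answer: head > main > h2

Derivation:
After 1 (lastChild): main
After 2 (lastChild): footer
After 3 (previousSibling): h2
After 4 (nextSibling): footer
After 5 (parentNode): main
After 6 (firstChild): h2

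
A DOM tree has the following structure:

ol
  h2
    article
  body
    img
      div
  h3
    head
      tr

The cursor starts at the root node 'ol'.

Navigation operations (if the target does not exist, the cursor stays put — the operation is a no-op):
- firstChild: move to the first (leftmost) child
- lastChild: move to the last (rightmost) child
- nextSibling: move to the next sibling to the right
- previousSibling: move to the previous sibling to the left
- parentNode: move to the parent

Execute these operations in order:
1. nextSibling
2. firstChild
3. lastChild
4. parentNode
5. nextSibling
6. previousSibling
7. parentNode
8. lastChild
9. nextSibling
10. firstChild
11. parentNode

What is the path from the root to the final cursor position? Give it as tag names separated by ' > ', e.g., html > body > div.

Answer: ol > h3

Derivation:
After 1 (nextSibling): ol (no-op, stayed)
After 2 (firstChild): h2
After 3 (lastChild): article
After 4 (parentNode): h2
After 5 (nextSibling): body
After 6 (previousSibling): h2
After 7 (parentNode): ol
After 8 (lastChild): h3
After 9 (nextSibling): h3 (no-op, stayed)
After 10 (firstChild): head
After 11 (parentNode): h3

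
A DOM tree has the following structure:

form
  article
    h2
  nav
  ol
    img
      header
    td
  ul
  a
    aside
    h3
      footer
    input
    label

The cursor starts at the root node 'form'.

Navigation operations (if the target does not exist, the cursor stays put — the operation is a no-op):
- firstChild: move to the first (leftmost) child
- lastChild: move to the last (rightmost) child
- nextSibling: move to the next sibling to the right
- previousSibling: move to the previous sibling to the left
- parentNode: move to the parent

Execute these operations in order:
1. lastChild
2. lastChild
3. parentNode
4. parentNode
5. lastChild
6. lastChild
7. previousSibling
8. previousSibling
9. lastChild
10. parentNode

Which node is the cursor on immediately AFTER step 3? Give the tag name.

Answer: a

Derivation:
After 1 (lastChild): a
After 2 (lastChild): label
After 3 (parentNode): a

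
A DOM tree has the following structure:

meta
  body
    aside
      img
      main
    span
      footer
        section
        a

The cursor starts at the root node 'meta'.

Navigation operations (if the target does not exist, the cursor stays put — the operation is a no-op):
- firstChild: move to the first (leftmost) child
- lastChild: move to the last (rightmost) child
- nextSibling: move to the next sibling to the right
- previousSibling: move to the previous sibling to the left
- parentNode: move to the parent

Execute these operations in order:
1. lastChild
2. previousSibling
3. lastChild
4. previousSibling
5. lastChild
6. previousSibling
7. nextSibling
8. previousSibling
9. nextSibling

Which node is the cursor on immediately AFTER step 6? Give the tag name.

Answer: img

Derivation:
After 1 (lastChild): body
After 2 (previousSibling): body (no-op, stayed)
After 3 (lastChild): span
After 4 (previousSibling): aside
After 5 (lastChild): main
After 6 (previousSibling): img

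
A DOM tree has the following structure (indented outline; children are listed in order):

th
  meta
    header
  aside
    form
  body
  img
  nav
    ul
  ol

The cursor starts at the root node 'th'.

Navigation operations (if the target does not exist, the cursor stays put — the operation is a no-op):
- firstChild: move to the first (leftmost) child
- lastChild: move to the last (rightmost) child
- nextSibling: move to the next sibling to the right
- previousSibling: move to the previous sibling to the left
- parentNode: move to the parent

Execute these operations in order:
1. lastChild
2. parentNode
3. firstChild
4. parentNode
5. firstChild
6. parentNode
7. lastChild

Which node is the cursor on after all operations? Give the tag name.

Answer: ol

Derivation:
After 1 (lastChild): ol
After 2 (parentNode): th
After 3 (firstChild): meta
After 4 (parentNode): th
After 5 (firstChild): meta
After 6 (parentNode): th
After 7 (lastChild): ol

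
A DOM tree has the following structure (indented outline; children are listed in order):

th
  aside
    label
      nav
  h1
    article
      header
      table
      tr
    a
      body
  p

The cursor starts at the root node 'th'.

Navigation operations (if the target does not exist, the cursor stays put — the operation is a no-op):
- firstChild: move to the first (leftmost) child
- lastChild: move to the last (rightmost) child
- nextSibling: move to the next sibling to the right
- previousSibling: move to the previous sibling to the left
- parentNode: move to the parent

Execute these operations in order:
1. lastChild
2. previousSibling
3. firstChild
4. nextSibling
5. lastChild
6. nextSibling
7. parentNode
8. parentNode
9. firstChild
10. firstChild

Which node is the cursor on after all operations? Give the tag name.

Answer: header

Derivation:
After 1 (lastChild): p
After 2 (previousSibling): h1
After 3 (firstChild): article
After 4 (nextSibling): a
After 5 (lastChild): body
After 6 (nextSibling): body (no-op, stayed)
After 7 (parentNode): a
After 8 (parentNode): h1
After 9 (firstChild): article
After 10 (firstChild): header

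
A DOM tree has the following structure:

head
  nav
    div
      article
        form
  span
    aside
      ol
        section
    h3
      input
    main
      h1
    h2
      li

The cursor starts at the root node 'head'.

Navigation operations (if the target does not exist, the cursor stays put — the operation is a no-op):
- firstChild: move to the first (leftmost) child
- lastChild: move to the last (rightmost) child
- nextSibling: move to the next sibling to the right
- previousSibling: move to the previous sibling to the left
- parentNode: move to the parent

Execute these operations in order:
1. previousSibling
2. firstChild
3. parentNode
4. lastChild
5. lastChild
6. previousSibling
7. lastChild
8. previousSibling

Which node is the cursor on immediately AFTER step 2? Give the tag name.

After 1 (previousSibling): head (no-op, stayed)
After 2 (firstChild): nav

Answer: nav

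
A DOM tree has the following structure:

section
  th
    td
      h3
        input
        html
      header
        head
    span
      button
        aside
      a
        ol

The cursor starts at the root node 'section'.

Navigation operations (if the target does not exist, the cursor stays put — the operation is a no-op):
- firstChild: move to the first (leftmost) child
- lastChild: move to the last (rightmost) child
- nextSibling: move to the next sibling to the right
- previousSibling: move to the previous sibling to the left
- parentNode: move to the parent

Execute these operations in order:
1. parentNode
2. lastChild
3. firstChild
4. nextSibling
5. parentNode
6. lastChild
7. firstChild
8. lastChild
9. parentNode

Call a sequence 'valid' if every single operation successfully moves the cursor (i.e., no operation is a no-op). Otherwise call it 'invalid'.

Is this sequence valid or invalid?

Answer: invalid

Derivation:
After 1 (parentNode): section (no-op, stayed)
After 2 (lastChild): th
After 3 (firstChild): td
After 4 (nextSibling): span
After 5 (parentNode): th
After 6 (lastChild): span
After 7 (firstChild): button
After 8 (lastChild): aside
After 9 (parentNode): button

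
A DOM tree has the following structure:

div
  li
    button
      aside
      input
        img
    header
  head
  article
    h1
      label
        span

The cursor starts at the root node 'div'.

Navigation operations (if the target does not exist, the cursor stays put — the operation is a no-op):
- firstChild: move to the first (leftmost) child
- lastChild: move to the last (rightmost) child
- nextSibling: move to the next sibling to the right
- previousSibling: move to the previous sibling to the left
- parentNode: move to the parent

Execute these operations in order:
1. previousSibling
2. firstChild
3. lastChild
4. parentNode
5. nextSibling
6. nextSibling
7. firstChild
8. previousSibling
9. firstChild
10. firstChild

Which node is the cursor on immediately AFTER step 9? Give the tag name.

After 1 (previousSibling): div (no-op, stayed)
After 2 (firstChild): li
After 3 (lastChild): header
After 4 (parentNode): li
After 5 (nextSibling): head
After 6 (nextSibling): article
After 7 (firstChild): h1
After 8 (previousSibling): h1 (no-op, stayed)
After 9 (firstChild): label

Answer: label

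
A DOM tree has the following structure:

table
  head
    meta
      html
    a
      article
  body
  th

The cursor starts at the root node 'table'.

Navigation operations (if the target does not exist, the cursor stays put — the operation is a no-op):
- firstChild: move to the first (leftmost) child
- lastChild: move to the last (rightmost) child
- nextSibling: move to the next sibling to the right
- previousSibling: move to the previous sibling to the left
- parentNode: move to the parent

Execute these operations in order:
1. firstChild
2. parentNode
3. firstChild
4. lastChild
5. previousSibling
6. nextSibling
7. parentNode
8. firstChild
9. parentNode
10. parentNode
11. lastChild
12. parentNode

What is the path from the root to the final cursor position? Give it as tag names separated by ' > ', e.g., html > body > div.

After 1 (firstChild): head
After 2 (parentNode): table
After 3 (firstChild): head
After 4 (lastChild): a
After 5 (previousSibling): meta
After 6 (nextSibling): a
After 7 (parentNode): head
After 8 (firstChild): meta
After 9 (parentNode): head
After 10 (parentNode): table
After 11 (lastChild): th
After 12 (parentNode): table

Answer: table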